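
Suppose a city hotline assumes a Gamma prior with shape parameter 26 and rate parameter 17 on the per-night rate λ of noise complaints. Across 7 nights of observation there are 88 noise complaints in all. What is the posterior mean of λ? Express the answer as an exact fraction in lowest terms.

Total count 88 over total exposure 7 nights.
Conjugate update: add total count to the shape and total exposure to the rate, giving Gamma(114, 24).
Posterior mean = α'/β' = 114/24 = 19/4.

19/4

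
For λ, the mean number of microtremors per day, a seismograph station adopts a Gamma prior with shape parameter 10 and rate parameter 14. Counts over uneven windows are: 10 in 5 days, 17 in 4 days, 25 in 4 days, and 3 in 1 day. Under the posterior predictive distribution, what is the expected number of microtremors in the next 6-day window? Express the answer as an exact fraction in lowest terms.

195/14

Total count: 10 + 17 + 25 + 3 = 55.
Total exposure: 5 + 4 + 4 + 1 = 14 days.
By Gamma–Poisson conjugacy, the posterior is Gamma(α + Σx, β + Σt) = Gamma(10 + 55, 14 + 14) = Gamma(65, 28).
Predictive mean over a 6-day window = T·E[λ|data] = 6·65/28 = 195/14.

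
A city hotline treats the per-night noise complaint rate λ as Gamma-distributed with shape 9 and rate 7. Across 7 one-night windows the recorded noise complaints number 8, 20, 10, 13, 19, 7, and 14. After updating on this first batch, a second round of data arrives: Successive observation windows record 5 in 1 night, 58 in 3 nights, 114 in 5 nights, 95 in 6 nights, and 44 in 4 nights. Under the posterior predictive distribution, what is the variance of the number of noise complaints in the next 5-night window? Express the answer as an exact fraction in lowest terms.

79040/1089

Total count: 8 + 20 + 10 + 13 + 19 + 7 + 14 = 91.
Total exposure: 7 nights.
After the first batch: Gamma(9 + 91, 7 + 7) = Gamma(100, 14).
Total count: 5 + 58 + 114 + 95 + 44 = 316.
Total exposure: 1 + 3 + 5 + 6 + 4 = 19 nights.
After the second batch: Gamma(100 + 316, 14 + 19) = Gamma(416, 33).
The posterior predictive for a window of length T is Negative Binomial with variance T·α'·(β'+T)/β'² = 5·416·38/1089 = 79040/1089.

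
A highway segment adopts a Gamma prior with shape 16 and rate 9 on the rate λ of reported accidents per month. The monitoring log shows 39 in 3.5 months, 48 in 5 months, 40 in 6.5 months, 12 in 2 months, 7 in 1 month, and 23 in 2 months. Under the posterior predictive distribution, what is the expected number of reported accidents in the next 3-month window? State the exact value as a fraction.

555/29

Total count: 39 + 48 + 40 + 12 + 7 + 23 = 169.
Total exposure: 3.5 + 5 + 6.5 + 2 + 1 + 2 = 20 months.
Posterior: α' = 16 + 169 = 185, β' = 9 + 20 = 29.
Predictive mean over a 3-month window = T·E[λ|data] = 3·185/29 = 555/29.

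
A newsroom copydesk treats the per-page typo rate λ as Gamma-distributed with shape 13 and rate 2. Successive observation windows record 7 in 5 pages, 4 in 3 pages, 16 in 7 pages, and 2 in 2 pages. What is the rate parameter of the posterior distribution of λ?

19

Total count: 7 + 4 + 16 + 2 = 29.
Total exposure: 5 + 3 + 7 + 2 = 17 pages.
By Gamma–Poisson conjugacy, the posterior is Gamma(α + Σx, β + Σt) = Gamma(13 + 29, 2 + 17) = Gamma(42, 19).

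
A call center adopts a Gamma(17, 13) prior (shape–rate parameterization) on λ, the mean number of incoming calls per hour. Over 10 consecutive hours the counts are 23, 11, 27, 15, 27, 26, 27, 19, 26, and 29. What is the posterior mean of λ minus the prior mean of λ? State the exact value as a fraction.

2820/299

Total count: 23 + 11 + 27 + 15 + 27 + 26 + 27 + 19 + 26 + 29 = 230.
Total exposure: 10 hours.
Posterior: α' = 17 + 230 = 247, β' = 13 + 10 = 23.
Posterior mean = 247/23 = 247/23; prior mean = 17/13 = 17/13. Difference = 247/23 − 17/13 = 2820/299.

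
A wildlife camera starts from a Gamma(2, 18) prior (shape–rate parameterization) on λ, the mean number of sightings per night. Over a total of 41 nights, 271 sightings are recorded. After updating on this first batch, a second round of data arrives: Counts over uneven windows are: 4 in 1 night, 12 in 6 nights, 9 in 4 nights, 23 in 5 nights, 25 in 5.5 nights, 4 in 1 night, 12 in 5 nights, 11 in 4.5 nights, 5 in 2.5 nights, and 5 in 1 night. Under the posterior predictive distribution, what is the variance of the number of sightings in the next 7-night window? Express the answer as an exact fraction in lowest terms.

22214/729

Total count 271 over total exposure 41 nights.
After the first batch: Gamma(2 + 271, 18 + 41) = Gamma(273, 59).
Total count: 4 + 12 + 9 + 23 + 25 + 4 + 12 + 11 + 5 + 5 = 110.
Total exposure: 1 + 6 + 4 + 5 + 5.5 + 1 + 5 + 4.5 + 2.5 + 1 = 35.5 nights.
After the second batch: Gamma(273 + 110, 59 + 35.5) = Gamma(383, 189/2).
The posterior predictive for a window of length T is Negative Binomial with variance T·α'·(β'+T)/β'² = 7·383·(203/2)/(35721/4) = 22214/729.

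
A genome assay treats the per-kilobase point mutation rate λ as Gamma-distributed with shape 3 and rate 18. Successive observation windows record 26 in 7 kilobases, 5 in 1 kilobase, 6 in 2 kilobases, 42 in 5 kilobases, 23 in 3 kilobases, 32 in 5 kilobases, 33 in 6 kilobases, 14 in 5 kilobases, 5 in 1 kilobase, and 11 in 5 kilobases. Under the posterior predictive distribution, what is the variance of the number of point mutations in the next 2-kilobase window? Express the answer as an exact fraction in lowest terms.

6000/841

Total count: 26 + 5 + 6 + 42 + 23 + 32 + 33 + 14 + 5 + 11 = 197.
Total exposure: 7 + 1 + 2 + 5 + 3 + 5 + 6 + 5 + 1 + 5 = 40 kilobases.
Conjugate update: add total count to the shape and total exposure to the rate, giving Gamma(200, 58).
The posterior predictive for a window of length T is Negative Binomial with variance T·α'·(β'+T)/β'² = 2·200·60/3364 = 6000/841.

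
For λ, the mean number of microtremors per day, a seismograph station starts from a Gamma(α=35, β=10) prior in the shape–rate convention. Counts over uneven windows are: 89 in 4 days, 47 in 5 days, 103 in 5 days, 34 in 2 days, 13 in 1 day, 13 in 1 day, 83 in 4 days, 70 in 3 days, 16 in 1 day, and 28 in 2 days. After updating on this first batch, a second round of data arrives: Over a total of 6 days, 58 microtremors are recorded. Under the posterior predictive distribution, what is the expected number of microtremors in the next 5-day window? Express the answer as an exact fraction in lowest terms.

2945/44

Total count: 89 + 47 + 103 + 34 + 13 + 13 + 83 + 70 + 16 + 28 = 496.
Total exposure: 4 + 5 + 5 + 2 + 1 + 1 + 4 + 3 + 1 + 2 = 28 days.
After the first batch: Gamma(35 + 496, 10 + 28) = Gamma(531, 38).
Total count 58 over total exposure 6 days.
After the second batch: Gamma(531 + 58, 38 + 6) = Gamma(589, 44).
Predictive mean over a 5-day window = T·E[λ|data] = 5·589/44 = 2945/44.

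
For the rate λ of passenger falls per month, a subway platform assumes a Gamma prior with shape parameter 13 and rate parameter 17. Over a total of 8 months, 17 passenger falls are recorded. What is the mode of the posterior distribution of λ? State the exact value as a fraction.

29/25

Total count 17 over total exposure 8 months.
Gamma(α, β) with Poisson data over total exposure Σt gives posterior Gamma(α+Σx, β+Σt) = Gamma(30, 25).
Posterior mode = (α'−1)/β' = 29/25.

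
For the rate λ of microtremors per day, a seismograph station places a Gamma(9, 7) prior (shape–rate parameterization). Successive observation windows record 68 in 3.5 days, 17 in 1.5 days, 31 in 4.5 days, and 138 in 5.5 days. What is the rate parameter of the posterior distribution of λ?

Total count: 68 + 17 + 31 + 138 = 254.
Total exposure: 3.5 + 1.5 + 4.5 + 5.5 = 15 days.
Conjugate update: add total count to the shape and total exposure to the rate, giving Gamma(263, 22).

22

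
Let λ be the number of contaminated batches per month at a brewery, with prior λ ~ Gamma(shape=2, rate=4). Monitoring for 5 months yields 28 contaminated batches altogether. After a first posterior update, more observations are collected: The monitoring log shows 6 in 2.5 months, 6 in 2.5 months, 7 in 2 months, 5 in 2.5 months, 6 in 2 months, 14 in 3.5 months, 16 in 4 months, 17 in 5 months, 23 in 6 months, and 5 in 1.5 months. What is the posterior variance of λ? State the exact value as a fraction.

20/243

Total count 28 over total exposure 5 months.
After the first batch: Gamma(2 + 28, 4 + 5) = Gamma(30, 9).
Total count: 6 + 6 + 7 + 5 + 6 + 14 + 16 + 17 + 23 + 5 = 105.
Total exposure: 2.5 + 2.5 + 2 + 2.5 + 2 + 3.5 + 4 + 5 + 6 + 1.5 = 31.5 months.
After the second batch: Gamma(30 + 105, 9 + 31.5) = Gamma(135, 81/2).
Posterior variance = α'/β'² = 135/(6561/4) = 20/243.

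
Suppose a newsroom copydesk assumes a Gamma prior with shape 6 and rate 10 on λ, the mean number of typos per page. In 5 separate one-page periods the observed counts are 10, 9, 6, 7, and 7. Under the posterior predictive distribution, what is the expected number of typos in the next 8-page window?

Total count: 10 + 9 + 6 + 7 + 7 = 39.
Total exposure: 5 pages.
Gamma(α, β) with Poisson data over total exposure Σt gives posterior Gamma(α+Σx, β+Σt) = Gamma(45, 15).
Predictive mean over an 8-page window = T·E[λ|data] = 8·45/15 = 24.

24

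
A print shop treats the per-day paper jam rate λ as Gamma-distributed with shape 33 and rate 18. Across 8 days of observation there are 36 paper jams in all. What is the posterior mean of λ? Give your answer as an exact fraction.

69/26

Total count 36 over total exposure 8 days.
By Gamma–Poisson conjugacy, the posterior is Gamma(α + Σx, β + Σt) = Gamma(33 + 36, 18 + 8) = Gamma(69, 26).
Posterior mean = α'/β' = 69/26.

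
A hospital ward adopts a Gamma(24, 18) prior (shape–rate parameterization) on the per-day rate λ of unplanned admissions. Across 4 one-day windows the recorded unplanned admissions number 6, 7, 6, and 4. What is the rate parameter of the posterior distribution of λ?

Total count: 6 + 7 + 6 + 4 = 23.
Total exposure: 4 days.
By Gamma–Poisson conjugacy, the posterior is Gamma(α + Σx, β + Σt) = Gamma(24 + 23, 18 + 4) = Gamma(47, 22).

22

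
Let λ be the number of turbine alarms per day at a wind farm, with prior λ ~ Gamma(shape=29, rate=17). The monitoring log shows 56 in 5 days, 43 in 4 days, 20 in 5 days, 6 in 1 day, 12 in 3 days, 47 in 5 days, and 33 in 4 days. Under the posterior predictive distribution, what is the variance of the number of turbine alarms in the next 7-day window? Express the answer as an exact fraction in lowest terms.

43911/968

Total count: 56 + 43 + 20 + 6 + 12 + 47 + 33 = 217.
Total exposure: 5 + 4 + 5 + 1 + 3 + 5 + 4 = 27 days.
The Gamma prior is conjugate for the Poisson rate, so λ | data ~ Gamma(29+217, 17+27) = Gamma(246, 44).
The posterior predictive for a window of length T is Negative Binomial with variance T·α'·(β'+T)/β'² = 7·246·51/1936 = 43911/968.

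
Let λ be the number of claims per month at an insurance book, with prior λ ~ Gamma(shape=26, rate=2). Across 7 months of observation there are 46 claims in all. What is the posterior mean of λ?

8

Total count 46 over total exposure 7 months.
The Gamma prior is conjugate for the Poisson rate, so λ | data ~ Gamma(26+46, 2+7) = Gamma(72, 9).
Posterior mean = α'/β' = 72/9 = 8.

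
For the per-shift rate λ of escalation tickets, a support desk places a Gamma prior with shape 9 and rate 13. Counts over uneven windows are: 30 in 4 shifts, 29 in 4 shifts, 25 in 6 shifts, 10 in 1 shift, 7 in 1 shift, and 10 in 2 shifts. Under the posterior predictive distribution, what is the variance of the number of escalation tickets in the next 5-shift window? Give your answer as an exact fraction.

Total count: 30 + 29 + 25 + 10 + 7 + 10 = 111.
Total exposure: 4 + 4 + 6 + 1 + 1 + 2 = 18 shifts.
By Gamma–Poisson conjugacy, the posterior is Gamma(α + Σx, β + Σt) = Gamma(9 + 111, 13 + 18) = Gamma(120, 31).
The posterior predictive for a window of length T is Negative Binomial with variance T·α'·(β'+T)/β'² = 5·120·36/961 = 21600/961.

21600/961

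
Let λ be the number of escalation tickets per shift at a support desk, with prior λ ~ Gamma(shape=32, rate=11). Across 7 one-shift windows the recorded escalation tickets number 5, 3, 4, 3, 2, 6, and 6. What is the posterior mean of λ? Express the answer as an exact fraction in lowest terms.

Total count: 5 + 3 + 4 + 3 + 2 + 6 + 6 = 29.
Total exposure: 7 shifts.
Conjugate update: add total count to the shape and total exposure to the rate, giving Gamma(61, 18).
Posterior mean = α'/β' = 61/18.

61/18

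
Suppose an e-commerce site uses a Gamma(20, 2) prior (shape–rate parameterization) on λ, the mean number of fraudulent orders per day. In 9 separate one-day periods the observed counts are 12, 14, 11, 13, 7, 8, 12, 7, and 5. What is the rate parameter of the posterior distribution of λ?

11

Total count: 12 + 14 + 11 + 13 + 7 + 8 + 12 + 7 + 5 = 89.
Total exposure: 9 days.
Posterior: α' = 20 + 89 = 109, β' = 2 + 9 = 11.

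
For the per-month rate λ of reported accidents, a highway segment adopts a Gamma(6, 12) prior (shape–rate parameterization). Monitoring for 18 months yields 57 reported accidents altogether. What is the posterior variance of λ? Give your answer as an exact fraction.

7/100

Total count 57 over total exposure 18 months.
Conjugate update: add total count to the shape and total exposure to the rate, giving Gamma(63, 30).
Posterior variance = α'/β'² = 63/900 = 7/100.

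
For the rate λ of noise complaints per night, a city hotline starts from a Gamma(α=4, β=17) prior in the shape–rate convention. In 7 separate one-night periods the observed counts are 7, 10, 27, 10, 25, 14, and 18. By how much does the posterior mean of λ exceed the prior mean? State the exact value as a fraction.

1859/408

Total count: 7 + 10 + 27 + 10 + 25 + 14 + 18 = 111.
Total exposure: 7 nights.
Gamma(α, β) with Poisson data over total exposure Σt gives posterior Gamma(α+Σx, β+Σt) = Gamma(115, 24).
Posterior mean = 115/24 = 115/24; prior mean = 4/17 = 4/17. Difference = 115/24 − 4/17 = 1859/408.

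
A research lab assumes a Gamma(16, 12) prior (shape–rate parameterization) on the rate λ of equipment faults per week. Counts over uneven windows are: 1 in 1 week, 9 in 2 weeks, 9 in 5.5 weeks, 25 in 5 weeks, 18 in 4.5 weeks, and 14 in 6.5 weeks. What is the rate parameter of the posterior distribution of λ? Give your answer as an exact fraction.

Total count: 1 + 9 + 9 + 25 + 18 + 14 = 76.
Total exposure: 1 + 2 + 5.5 + 5 + 4.5 + 6.5 = 24.5 weeks.
Conjugate update: add total count to the shape and total exposure to the rate, giving Gamma(92, 73/2).

73/2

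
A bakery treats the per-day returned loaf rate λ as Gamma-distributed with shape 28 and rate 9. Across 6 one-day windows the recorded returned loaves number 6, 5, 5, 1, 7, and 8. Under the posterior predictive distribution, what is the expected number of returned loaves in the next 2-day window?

8

Total count: 6 + 5 + 5 + 1 + 7 + 8 = 32.
Total exposure: 6 days.
Conjugate update: add total count to the shape and total exposure to the rate, giving Gamma(60, 15).
Predictive mean over a 2-day window = T·E[λ|data] = 2·60/15 = 8.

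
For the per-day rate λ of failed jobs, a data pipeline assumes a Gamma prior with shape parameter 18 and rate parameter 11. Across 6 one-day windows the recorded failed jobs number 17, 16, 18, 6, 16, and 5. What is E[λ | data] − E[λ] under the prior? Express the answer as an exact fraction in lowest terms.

Total count: 17 + 16 + 18 + 6 + 16 + 5 = 78.
Total exposure: 6 days.
The Gamma prior is conjugate for the Poisson rate, so λ | data ~ Gamma(18+78, 11+6) = Gamma(96, 17).
Posterior mean = 96/17 = 96/17; prior mean = 18/11 = 18/11. Difference = 96/17 − 18/11 = 750/187.

750/187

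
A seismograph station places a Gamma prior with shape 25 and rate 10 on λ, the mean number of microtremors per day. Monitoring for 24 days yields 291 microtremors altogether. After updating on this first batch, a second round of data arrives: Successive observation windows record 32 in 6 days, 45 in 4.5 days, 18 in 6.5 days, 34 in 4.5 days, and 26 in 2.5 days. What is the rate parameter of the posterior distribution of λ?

58

Total count 291 over total exposure 24 days.
After the first batch: Gamma(25 + 291, 10 + 24) = Gamma(316, 34).
Total count: 32 + 45 + 18 + 34 + 26 = 155.
Total exposure: 6 + 4.5 + 6.5 + 4.5 + 2.5 = 24 days.
After the second batch: Gamma(316 + 155, 34 + 24) = Gamma(471, 58).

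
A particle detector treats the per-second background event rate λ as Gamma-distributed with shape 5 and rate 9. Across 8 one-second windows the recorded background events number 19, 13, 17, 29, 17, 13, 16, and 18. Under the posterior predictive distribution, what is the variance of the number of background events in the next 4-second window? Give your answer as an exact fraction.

Total count: 19 + 13 + 17 + 29 + 17 + 13 + 16 + 18 = 142.
Total exposure: 8 seconds.
Gamma(α, β) with Poisson data over total exposure Σt gives posterior Gamma(α+Σx, β+Σt) = Gamma(147, 17).
The posterior predictive for a window of length T is Negative Binomial with variance T·α'·(β'+T)/β'² = 4·147·21/289 = 12348/289.

12348/289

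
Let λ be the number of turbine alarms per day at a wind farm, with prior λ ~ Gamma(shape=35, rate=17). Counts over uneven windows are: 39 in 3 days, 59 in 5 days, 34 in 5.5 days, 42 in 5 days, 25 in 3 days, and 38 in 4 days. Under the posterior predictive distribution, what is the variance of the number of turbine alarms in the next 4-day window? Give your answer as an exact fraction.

Total count: 39 + 59 + 34 + 42 + 25 + 38 = 237.
Total exposure: 3 + 5 + 5.5 + 5 + 3 + 4 = 25.5 days.
By Gamma–Poisson conjugacy, the posterior is Gamma(α + Σx, β + Σt) = Gamma(35 + 237, 17 + 25.5) = Gamma(272, 85/2).
The posterior predictive for a window of length T is Negative Binomial with variance T·α'·(β'+T)/β'² = 4·272·(93/2)/(7225/4) = 11904/425.

11904/425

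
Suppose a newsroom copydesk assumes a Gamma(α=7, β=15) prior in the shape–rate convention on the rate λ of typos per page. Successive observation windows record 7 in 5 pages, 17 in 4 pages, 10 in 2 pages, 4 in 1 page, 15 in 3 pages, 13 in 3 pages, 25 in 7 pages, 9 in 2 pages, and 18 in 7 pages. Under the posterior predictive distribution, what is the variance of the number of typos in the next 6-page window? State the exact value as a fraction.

41250/2401

Total count: 7 + 17 + 10 + 4 + 15 + 13 + 25 + 9 + 18 = 118.
Total exposure: 5 + 4 + 2 + 1 + 3 + 3 + 7 + 2 + 7 = 34 pages.
Posterior: α' = 7 + 118 = 125, β' = 15 + 34 = 49.
The posterior predictive for a window of length T is Negative Binomial with variance T·α'·(β'+T)/β'² = 6·125·55/2401 = 41250/2401.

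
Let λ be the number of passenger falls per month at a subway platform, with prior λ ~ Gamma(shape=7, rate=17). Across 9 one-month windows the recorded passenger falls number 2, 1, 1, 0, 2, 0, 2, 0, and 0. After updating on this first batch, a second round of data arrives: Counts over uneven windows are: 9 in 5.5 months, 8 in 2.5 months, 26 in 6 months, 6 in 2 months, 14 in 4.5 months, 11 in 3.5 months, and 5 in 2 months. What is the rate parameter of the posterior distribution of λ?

52

Total count: 2 + 1 + 1 + 0 + 2 + 0 + 2 + 0 + 0 = 8.
Total exposure: 9 months.
After the first batch: Gamma(7 + 8, 17 + 9) = Gamma(15, 26).
Total count: 9 + 8 + 26 + 6 + 14 + 11 + 5 = 79.
Total exposure: 5.5 + 2.5 + 6 + 2 + 4.5 + 3.5 + 2 = 26 months.
After the second batch: Gamma(15 + 79, 26 + 26) = Gamma(94, 52).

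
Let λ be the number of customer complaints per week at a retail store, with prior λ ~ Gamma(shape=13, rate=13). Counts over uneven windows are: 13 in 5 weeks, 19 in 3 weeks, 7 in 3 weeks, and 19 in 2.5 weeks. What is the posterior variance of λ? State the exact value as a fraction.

Total count: 13 + 19 + 7 + 19 = 58.
Total exposure: 5 + 3 + 3 + 2.5 = 13.5 weeks.
The Gamma prior is conjugate for the Poisson rate, so λ | data ~ Gamma(13+58, 13+13.5) = Gamma(71, 53/2).
Posterior variance = α'/β'² = 71/(2809/4) = 284/2809.

284/2809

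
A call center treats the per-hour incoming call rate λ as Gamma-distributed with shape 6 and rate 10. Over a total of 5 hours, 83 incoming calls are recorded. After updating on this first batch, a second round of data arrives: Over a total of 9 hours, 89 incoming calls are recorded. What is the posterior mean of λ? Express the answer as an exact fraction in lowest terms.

89/12

Total count 83 over total exposure 5 hours.
After the first batch: Gamma(6 + 83, 10 + 5) = Gamma(89, 15).
Total count 89 over total exposure 9 hours.
After the second batch: Gamma(89 + 89, 15 + 9) = Gamma(178, 24).
Posterior mean = α'/β' = 178/24 = 89/12.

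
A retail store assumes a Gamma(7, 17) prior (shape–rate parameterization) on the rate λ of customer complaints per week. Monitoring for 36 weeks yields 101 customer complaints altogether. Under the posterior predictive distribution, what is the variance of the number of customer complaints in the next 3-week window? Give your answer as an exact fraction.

Total count 101 over total exposure 36 weeks.
Gamma(α, β) with Poisson data over total exposure Σt gives posterior Gamma(α+Σx, β+Σt) = Gamma(108, 53).
The posterior predictive for a window of length T is Negative Binomial with variance T·α'·(β'+T)/β'² = 3·108·56/2809 = 18144/2809.

18144/2809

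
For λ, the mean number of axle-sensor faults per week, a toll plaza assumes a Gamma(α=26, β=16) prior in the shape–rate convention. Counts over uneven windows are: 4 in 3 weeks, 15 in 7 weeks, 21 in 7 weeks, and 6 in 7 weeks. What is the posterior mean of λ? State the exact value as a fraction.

9/5

Total count: 4 + 15 + 21 + 6 = 46.
Total exposure: 3 + 7 + 7 + 7 = 24 weeks.
Conjugate update: add total count to the shape and total exposure to the rate, giving Gamma(72, 40).
Posterior mean = α'/β' = 72/40 = 9/5.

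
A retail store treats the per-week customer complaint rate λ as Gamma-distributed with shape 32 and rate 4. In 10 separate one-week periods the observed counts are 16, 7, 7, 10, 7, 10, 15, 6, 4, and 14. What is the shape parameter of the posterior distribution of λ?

128

Total count: 16 + 7 + 7 + 10 + 7 + 10 + 15 + 6 + 4 + 14 = 96.
Total exposure: 10 weeks.
Gamma(α, β) with Poisson data over total exposure Σt gives posterior Gamma(α+Σx, β+Σt) = Gamma(128, 14).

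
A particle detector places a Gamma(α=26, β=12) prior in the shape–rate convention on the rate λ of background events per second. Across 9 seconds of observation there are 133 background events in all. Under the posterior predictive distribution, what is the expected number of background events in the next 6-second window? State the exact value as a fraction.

Total count 133 over total exposure 9 seconds.
Posterior: α' = 26 + 133 = 159, β' = 12 + 9 = 21.
Predictive mean over a 6-second window = T·E[λ|data] = 6·159/21 = 318/7.

318/7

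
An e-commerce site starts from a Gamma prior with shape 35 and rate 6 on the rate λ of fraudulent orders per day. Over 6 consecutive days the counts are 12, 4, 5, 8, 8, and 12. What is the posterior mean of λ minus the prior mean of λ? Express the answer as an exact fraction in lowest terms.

7/6

Total count: 12 + 4 + 5 + 8 + 8 + 12 = 49.
Total exposure: 6 days.
Conjugate update: add total count to the shape and total exposure to the rate, giving Gamma(84, 12).
Posterior mean = 84/12 = 7; prior mean = 35/6 = 35/6. Difference = 7 − 35/6 = 7/6.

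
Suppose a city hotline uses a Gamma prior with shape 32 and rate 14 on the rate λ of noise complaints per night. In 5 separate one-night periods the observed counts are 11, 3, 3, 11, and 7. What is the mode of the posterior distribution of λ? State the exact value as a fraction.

66/19

Total count: 11 + 3 + 3 + 11 + 7 = 35.
Total exposure: 5 nights.
By Gamma–Poisson conjugacy, the posterior is Gamma(α + Σx, β + Σt) = Gamma(32 + 35, 14 + 5) = Gamma(67, 19).
Posterior mode = (α'−1)/β' = 66/19.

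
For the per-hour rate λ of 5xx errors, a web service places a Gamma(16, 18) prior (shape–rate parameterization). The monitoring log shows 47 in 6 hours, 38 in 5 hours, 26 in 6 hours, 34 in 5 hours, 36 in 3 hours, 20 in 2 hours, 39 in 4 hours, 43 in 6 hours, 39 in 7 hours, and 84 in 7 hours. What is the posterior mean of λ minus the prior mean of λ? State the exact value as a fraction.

Total count: 47 + 38 + 26 + 34 + 36 + 20 + 39 + 43 + 39 + 84 = 406.
Total exposure: 6 + 5 + 6 + 5 + 3 + 2 + 4 + 6 + 7 + 7 = 51 hours.
Conjugate update: add total count to the shape and total exposure to the rate, giving Gamma(422, 69).
Posterior mean = 422/69 = 422/69; prior mean = 16/18 = 8/9. Difference = 422/69 − 8/9 = 1082/207.

1082/207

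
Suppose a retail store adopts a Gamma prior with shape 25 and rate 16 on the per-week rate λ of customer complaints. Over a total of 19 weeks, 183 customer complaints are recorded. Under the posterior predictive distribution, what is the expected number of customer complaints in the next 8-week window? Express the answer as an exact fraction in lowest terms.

1664/35

Total count 183 over total exposure 19 weeks.
The Gamma prior is conjugate for the Poisson rate, so λ | data ~ Gamma(25+183, 16+19) = Gamma(208, 35).
Predictive mean over an 8-week window = T·E[λ|data] = 8·208/35 = 1664/35.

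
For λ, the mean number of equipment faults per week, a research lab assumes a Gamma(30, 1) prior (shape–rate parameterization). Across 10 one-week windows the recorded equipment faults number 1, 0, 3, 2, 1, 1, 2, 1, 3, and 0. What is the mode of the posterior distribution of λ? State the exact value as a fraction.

Total count: 1 + 0 + 3 + 2 + 1 + 1 + 2 + 1 + 3 + 0 = 14.
Total exposure: 10 weeks.
By Gamma–Poisson conjugacy, the posterior is Gamma(α + Σx, β + Σt) = Gamma(30 + 14, 1 + 10) = Gamma(44, 11).
Posterior mode = (α'−1)/β' = 43/11.

43/11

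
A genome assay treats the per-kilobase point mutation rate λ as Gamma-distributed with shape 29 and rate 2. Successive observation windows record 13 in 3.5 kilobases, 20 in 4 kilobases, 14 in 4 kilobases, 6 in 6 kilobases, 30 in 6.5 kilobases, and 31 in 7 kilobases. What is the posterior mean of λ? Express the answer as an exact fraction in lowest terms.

Total count: 13 + 20 + 14 + 6 + 30 + 31 = 114.
Total exposure: 3.5 + 4 + 4 + 6 + 6.5 + 7 = 31 kilobases.
Gamma(α, β) with Poisson data over total exposure Σt gives posterior Gamma(α+Σx, β+Σt) = Gamma(143, 33).
Posterior mean = α'/β' = 143/33 = 13/3.

13/3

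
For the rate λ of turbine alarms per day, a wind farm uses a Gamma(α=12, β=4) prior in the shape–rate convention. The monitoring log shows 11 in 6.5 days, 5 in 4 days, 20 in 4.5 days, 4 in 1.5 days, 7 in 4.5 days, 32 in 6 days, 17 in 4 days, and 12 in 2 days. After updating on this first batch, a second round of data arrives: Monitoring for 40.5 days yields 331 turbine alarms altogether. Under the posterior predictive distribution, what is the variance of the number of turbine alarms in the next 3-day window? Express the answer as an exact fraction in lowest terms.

435666/24025

Total count: 11 + 5 + 20 + 4 + 7 + 32 + 17 + 12 = 108.
Total exposure: 6.5 + 4 + 4.5 + 1.5 + 4.5 + 6 + 4 + 2 = 33 days.
After the first batch: Gamma(12 + 108, 4 + 33) = Gamma(120, 37).
Total count 331 over total exposure 40.5 days.
After the second batch: Gamma(120 + 331, 37 + 40.5) = Gamma(451, 155/2).
The posterior predictive for a window of length T is Negative Binomial with variance T·α'·(β'+T)/β'² = 3·451·(161/2)/(24025/4) = 435666/24025.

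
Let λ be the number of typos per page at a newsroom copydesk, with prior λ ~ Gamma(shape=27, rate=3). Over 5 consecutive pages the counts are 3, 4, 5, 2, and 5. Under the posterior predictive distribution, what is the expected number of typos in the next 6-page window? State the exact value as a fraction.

69/2

Total count: 3 + 4 + 5 + 2 + 5 = 19.
Total exposure: 5 pages.
By Gamma–Poisson conjugacy, the posterior is Gamma(α + Σx, β + Σt) = Gamma(27 + 19, 3 + 5) = Gamma(46, 8).
Predictive mean over a 6-page window = T·E[λ|data] = 6·46/8 = 69/2.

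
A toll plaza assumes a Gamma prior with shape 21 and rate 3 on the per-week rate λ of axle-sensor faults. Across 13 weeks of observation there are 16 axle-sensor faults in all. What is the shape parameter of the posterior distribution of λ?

Total count 16 over total exposure 13 weeks.
Conjugate update: add total count to the shape and total exposure to the rate, giving Gamma(37, 16).

37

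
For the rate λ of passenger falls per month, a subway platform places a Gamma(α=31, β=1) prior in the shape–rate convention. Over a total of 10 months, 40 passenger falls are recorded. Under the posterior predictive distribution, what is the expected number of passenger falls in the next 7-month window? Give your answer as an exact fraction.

497/11

Total count 40 over total exposure 10 months.
Conjugate update: add total count to the shape and total exposure to the rate, giving Gamma(71, 11).
Predictive mean over a 7-month window = T·E[λ|data] = 7·71/11 = 497/11.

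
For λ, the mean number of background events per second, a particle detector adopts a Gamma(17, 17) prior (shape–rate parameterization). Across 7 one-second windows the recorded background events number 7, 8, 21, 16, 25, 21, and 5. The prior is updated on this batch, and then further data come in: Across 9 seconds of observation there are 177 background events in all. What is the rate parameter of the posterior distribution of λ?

Total count: 7 + 8 + 21 + 16 + 25 + 21 + 5 = 103.
Total exposure: 7 seconds.
After the first batch: Gamma(17 + 103, 17 + 7) = Gamma(120, 24).
Total count 177 over total exposure 9 seconds.
After the second batch: Gamma(120 + 177, 24 + 9) = Gamma(297, 33).

33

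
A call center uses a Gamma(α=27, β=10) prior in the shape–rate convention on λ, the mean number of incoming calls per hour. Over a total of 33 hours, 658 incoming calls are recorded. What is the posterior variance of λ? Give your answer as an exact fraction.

685/1849

Total count 658 over total exposure 33 hours.
Gamma(α, β) with Poisson data over total exposure Σt gives posterior Gamma(α+Σx, β+Σt) = Gamma(685, 43).
Posterior variance = α'/β'² = 685/1849.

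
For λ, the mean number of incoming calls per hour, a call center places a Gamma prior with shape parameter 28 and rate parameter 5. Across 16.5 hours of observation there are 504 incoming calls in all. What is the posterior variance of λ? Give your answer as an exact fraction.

Total count 504 over total exposure 16.5 hours.
Gamma(α, β) with Poisson data over total exposure Σt gives posterior Gamma(α+Σx, β+Σt) = Gamma(532, 43/2).
Posterior variance = α'/β'² = 532/(1849/4) = 2128/1849.

2128/1849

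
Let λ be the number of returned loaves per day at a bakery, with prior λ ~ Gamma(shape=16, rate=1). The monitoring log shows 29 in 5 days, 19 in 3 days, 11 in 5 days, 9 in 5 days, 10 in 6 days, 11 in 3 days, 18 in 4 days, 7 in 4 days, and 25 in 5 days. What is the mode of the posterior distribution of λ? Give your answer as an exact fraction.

Total count: 29 + 19 + 11 + 9 + 10 + 11 + 18 + 7 + 25 = 139.
Total exposure: 5 + 3 + 5 + 5 + 6 + 3 + 4 + 4 + 5 = 40 days.
The Gamma prior is conjugate for the Poisson rate, so λ | data ~ Gamma(16+139, 1+40) = Gamma(155, 41).
Posterior mode = (α'−1)/β' = 154/41.

154/41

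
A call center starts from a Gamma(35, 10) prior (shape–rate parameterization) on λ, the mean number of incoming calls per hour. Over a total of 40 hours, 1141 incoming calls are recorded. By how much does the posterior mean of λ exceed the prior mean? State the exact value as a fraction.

1001/50

Total count 1141 over total exposure 40 hours.
Conjugate update: add total count to the shape and total exposure to the rate, giving Gamma(1176, 50).
Posterior mean = 1176/50 = 588/25; prior mean = 35/10 = 7/2. Difference = 588/25 − 7/2 = 1001/50.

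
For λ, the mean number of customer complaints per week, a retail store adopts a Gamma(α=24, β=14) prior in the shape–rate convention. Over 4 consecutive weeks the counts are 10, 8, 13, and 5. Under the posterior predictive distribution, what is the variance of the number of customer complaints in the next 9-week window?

45

Total count: 10 + 8 + 13 + 5 = 36.
Total exposure: 4 weeks.
The Gamma prior is conjugate for the Poisson rate, so λ | data ~ Gamma(24+36, 14+4) = Gamma(60, 18).
The posterior predictive for a window of length T is Negative Binomial with variance T·α'·(β'+T)/β'² = 9·60·27/324 = 45.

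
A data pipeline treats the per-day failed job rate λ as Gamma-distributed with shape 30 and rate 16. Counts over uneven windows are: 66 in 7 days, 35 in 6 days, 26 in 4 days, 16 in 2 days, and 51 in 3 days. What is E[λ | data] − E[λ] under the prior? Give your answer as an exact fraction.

Total count: 66 + 35 + 26 + 16 + 51 = 194.
Total exposure: 7 + 6 + 4 + 2 + 3 = 22 days.
The Gamma prior is conjugate for the Poisson rate, so λ | data ~ Gamma(30+194, 16+22) = Gamma(224, 38).
Posterior mean = 224/38 = 112/19; prior mean = 30/16 = 15/8. Difference = 112/19 − 15/8 = 611/152.

611/152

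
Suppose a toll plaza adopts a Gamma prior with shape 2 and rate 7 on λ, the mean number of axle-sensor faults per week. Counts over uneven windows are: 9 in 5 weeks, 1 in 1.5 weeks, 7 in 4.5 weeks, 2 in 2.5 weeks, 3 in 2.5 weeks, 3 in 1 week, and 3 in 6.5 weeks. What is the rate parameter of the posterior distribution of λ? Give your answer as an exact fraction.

Total count: 9 + 1 + 7 + 2 + 3 + 3 + 3 = 28.
Total exposure: 5 + 1.5 + 4.5 + 2.5 + 2.5 + 1 + 6.5 = 23.5 weeks.
Gamma(α, β) with Poisson data over total exposure Σt gives posterior Gamma(α+Σx, β+Σt) = Gamma(30, 61/2).

61/2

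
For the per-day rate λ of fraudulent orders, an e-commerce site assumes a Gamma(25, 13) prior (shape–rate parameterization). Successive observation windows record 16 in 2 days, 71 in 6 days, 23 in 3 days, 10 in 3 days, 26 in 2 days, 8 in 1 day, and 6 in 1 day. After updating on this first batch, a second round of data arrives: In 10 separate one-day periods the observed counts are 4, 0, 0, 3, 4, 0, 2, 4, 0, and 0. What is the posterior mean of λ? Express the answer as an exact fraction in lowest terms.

Total count: 16 + 71 + 23 + 10 + 26 + 8 + 6 = 160.
Total exposure: 2 + 6 + 3 + 3 + 2 + 1 + 1 = 18 days.
After the first batch: Gamma(25 + 160, 13 + 18) = Gamma(185, 31).
Total count: 4 + 0 + 0 + 3 + 4 + 0 + 2 + 4 + 0 + 0 = 17.
Total exposure: 10 days.
After the second batch: Gamma(185 + 17, 31 + 10) = Gamma(202, 41).
Posterior mean = α'/β' = 202/41.

202/41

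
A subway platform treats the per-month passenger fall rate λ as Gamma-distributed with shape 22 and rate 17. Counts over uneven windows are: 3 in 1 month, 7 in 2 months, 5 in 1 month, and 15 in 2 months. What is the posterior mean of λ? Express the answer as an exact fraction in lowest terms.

Total count: 3 + 7 + 5 + 15 = 30.
Total exposure: 1 + 2 + 1 + 2 = 6 months.
By Gamma–Poisson conjugacy, the posterior is Gamma(α + Σx, β + Σt) = Gamma(22 + 30, 17 + 6) = Gamma(52, 23).
Posterior mean = α'/β' = 52/23.

52/23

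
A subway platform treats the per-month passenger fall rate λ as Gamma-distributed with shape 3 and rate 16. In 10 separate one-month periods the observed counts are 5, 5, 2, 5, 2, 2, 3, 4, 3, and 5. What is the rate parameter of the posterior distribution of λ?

26

Total count: 5 + 5 + 2 + 5 + 2 + 2 + 3 + 4 + 3 + 5 = 36.
Total exposure: 10 months.
Gamma(α, β) with Poisson data over total exposure Σt gives posterior Gamma(α+Σx, β+Σt) = Gamma(39, 26).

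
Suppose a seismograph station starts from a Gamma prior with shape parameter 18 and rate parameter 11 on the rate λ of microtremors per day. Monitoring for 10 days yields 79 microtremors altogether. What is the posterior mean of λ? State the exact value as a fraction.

97/21

Total count 79 over total exposure 10 days.
Posterior: α' = 18 + 79 = 97, β' = 11 + 10 = 21.
Posterior mean = α'/β' = 97/21.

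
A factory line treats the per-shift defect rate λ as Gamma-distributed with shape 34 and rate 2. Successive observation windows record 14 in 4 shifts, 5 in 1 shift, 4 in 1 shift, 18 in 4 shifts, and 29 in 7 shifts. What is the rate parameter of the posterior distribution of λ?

Total count: 14 + 5 + 4 + 18 + 29 = 70.
Total exposure: 4 + 1 + 1 + 4 + 7 = 17 shifts.
Conjugate update: add total count to the shape and total exposure to the rate, giving Gamma(104, 19).

19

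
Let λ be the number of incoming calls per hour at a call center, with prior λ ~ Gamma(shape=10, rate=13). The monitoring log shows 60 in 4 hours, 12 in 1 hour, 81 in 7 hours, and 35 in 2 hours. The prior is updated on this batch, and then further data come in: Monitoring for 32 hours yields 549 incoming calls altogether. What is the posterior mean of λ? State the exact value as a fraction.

Total count: 60 + 12 + 81 + 35 = 188.
Total exposure: 4 + 1 + 7 + 2 = 14 hours.
After the first batch: Gamma(10 + 188, 13 + 14) = Gamma(198, 27).
Total count 549 over total exposure 32 hours.
After the second batch: Gamma(198 + 549, 27 + 32) = Gamma(747, 59).
Posterior mean = α'/β' = 747/59.

747/59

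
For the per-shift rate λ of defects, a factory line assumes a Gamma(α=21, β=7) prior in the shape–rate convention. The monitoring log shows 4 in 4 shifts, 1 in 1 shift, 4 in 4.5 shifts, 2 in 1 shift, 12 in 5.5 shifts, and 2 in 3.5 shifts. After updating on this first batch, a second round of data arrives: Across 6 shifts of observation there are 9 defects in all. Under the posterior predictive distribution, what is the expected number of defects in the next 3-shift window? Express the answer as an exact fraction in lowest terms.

66/13

Total count: 4 + 1 + 4 + 2 + 12 + 2 = 25.
Total exposure: 4 + 1 + 4.5 + 1 + 5.5 + 3.5 = 19.5 shifts.
After the first batch: Gamma(21 + 25, 7 + 19.5) = Gamma(46, 53/2).
Total count 9 over total exposure 6 shifts.
After the second batch: Gamma(46 + 9, 53/2 + 6) = Gamma(55, 65/2).
Predictive mean over a 3-shift window = T·E[λ|data] = 3·55/(65/2) = 66/13.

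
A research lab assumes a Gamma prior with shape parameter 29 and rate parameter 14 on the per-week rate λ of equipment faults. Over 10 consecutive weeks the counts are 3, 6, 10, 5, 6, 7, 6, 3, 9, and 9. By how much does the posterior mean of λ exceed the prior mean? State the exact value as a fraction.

101/56

Total count: 3 + 6 + 10 + 5 + 6 + 7 + 6 + 3 + 9 + 9 = 64.
Total exposure: 10 weeks.
Conjugate update: add total count to the shape and total exposure to the rate, giving Gamma(93, 24).
Posterior mean = 93/24 = 31/8; prior mean = 29/14 = 29/14. Difference = 31/8 − 29/14 = 101/56.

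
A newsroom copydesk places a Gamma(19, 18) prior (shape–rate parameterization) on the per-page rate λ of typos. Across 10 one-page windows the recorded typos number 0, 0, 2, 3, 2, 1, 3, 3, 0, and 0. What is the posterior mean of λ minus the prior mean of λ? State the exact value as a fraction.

31/252

Total count: 0 + 0 + 2 + 3 + 2 + 1 + 3 + 3 + 0 + 0 = 14.
Total exposure: 10 pages.
Conjugate update: add total count to the shape and total exposure to the rate, giving Gamma(33, 28).
Posterior mean = 33/28 = 33/28; prior mean = 19/18 = 19/18. Difference = 33/28 − 19/18 = 31/252.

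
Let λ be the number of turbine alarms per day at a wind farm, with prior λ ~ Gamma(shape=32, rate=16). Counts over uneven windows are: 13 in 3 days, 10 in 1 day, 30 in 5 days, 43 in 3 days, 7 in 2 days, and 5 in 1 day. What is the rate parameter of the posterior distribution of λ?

Total count: 13 + 10 + 30 + 43 + 7 + 5 = 108.
Total exposure: 3 + 1 + 5 + 3 + 2 + 1 = 15 days.
Gamma(α, β) with Poisson data over total exposure Σt gives posterior Gamma(α+Σx, β+Σt) = Gamma(140, 31).

31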